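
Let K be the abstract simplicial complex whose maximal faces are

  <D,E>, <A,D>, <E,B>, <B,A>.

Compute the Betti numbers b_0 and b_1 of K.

We work with the vertex ordering A < B < D < E. The simplices of K, each written with vertices in increasing order, are:

  0-simplices (4): A, B, D, E
  1-simplices (4): AB, AD, BE, DE

so the chain groups are C_0 ≅ Z^4, C_1 ≅ Z^4.

Boundary ∂_1: C_1 → C_0 is given by ∂[p,q] = [q] − [p].
The 4×4 boundary matrix has rank 3 and Smith normal form diag(1,1,1).

From H_k ≅ ker(∂_k) / im(∂_{k+1}) we obtain:

  H_0: rank C_0 − rank ∂_1 = 4 − 3 = 1, and the invariant factors of ∂_1 are all 1, so H_0 ≅ Z.
  H_1: rank ker ∂_1 − rank ∂_2 = (4 − 3) − 0 = 1, and there is no ∂_2, so H_1 ≅ Z.

(K is a triangulation of the circle S^1.)

Hence the Betti numbers are b_0 = 1, b_1 = 1.

b_0 = 1, b_1 = 1.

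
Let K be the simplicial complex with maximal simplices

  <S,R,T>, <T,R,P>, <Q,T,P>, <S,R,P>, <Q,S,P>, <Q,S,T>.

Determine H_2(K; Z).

H_2 ≅ Z.

Fix the vertex order P < Q < R < S < T and write every simplex with vertices in increasing order. Then dim K = 2 and the simplices of K are:

  0-simplices (5): P, Q, R, S, T
  1-simplices (9): PQ, PR, PS, PT, QS, QT, RS, RT, ST
  2-simplices (6): PQS, PQT, PRS, PRT, QST, RST

so the chain groups are C_0 ≅ Z^5, C_1 ≅ Z^9, C_2 ≅ Z^6.

The boundary map ∂_1: C_1 → C_0 maps an edge to its endpoints' difference, ∂[p,q] = q − p. For instance
  ∂PT = T − P.
The 5×9 boundary matrix has rank 4 and Smith normal form diag(1,1,1,1).

∂_2: C_2 → C_1 sends each 2-simplex [p,q,r] to [q,r] − [p,r] + [p,q]. For instance
  ∂PQS = QS − PS + PQ,
  ∂PQT = QT − PT + PQ.
The 9×6 boundary matrix has rank 5 and Smith normal form diag(1,1,1,1,1).

Computing H_k = (kernel of ∂_k) / (image of ∂_{k+1}):

  H_2: rank ker ∂_2 − rank ∂_3 = (6 − 5) − 0 = 1, and there is no ∂_3, so H_2 = Z.

(K is a triangulation of the 2-sphere S^2.)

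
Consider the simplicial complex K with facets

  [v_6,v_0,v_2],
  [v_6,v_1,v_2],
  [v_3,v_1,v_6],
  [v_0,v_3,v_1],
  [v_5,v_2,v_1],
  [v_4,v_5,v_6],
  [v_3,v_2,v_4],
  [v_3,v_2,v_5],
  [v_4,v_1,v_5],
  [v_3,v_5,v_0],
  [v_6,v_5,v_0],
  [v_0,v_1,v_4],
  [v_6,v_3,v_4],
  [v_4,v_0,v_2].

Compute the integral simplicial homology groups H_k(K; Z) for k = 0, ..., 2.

H_0 ≅ Z,  H_1 ≅ Z^2,  H_2 ≅ Z.

Fix the vertex order v_0 < v_1 < v_2 < v_3 < v_4 < v_5 < v_6 and write every simplex with vertices in increasing order. Then dim K = 2 and the simplices of K are:

  0-simplices (7): [v_0], [v_1], [v_2], [v_3], [v_4], [v_5], [v_6]
  1-simplices (21): (21 of them)
  2-simplices (14): (14 of them)

Hence C_0 ≅ Z^7, C_1 ≅ Z^21, C_2 ≅ Z^14.

The boundary map ∂_1: C_1 → C_0 is given by ∂[p,q] = [q] − [p].
The 7×21 boundary matrix has rank 6 and Smith normal form diag(1,1,1,1,1,1).

∂_2: C_2 → C_1 maps a triangle to the signed sum of its edges. For instance
  ∂[v_0,v_1,v_4] = [v_1,v_4] − [v_0,v_4] + [v_0,v_1],
  ∂[v_3,v_4,v_6] = [v_4,v_6] − [v_3,v_6] + [v_3,v_4].
This gives a 21×14 integer matrix of rank 13; reducing to Smith normal form yields diagonal entries (1,1,1,1,1,1,1,1,1,1,1,1,1).

Computing H_k = (kernel of ∂_k) / (image of ∂_{k+1}):

  H_0: rank C_0 − rank ∂_1 = 7 − 6 = 1, and the invariant factors of ∂_1 are all 1, so H_0 = Z.
  H_1: rank ker ∂_1 − rank ∂_2 = (21 − 6) − 13 = 2, and the invariant factors of ∂_2 are all 1, so H_1 = Z^2.
  H_2: rank ker ∂_2 − rank ∂_3 = (14 − 13) − 0 = 1, and there is no ∂_3, so H_2 = Z.

(K is a triangulation of the torus T^2.)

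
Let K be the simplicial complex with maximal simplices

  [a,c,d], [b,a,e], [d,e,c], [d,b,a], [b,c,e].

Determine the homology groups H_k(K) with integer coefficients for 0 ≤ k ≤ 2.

We work with the vertex ordering a < b < c < d < e. The simplices of K, each written with vertices in increasing order, are:

  0-simplices (5): a, b, c, d, e
  1-simplices (10): ab, ac, ad, ae, bc, bd, be, cd, ce, de
  2-simplices (5): abd, abe, acd, bce, cde

so the chain groups are C_0 ≅ Z^5, C_1 ≅ Z^10, C_2 ≅ Z^5.

The boundary map ∂_1: C_1 → C_0 maps an edge to its endpoints' difference, ∂[p,q] = q − p. For instance
  ∂be = e − b.
The resulting 5×10 matrix has rank 4, and its Smith normal form has invariant factors (1,1,1,1).

The boundary map ∂_2: C_2 → C_1 acts by ∂[p,q,r] = [q,r] − [p,r] + [p,q]. For instance
  ∂acd = cd − ad + ac,
  ∂abe = be − ae + ab.
The 10×5 boundary matrix has rank 5 and Smith normal form diag(1,1,1,1,1).

From H_k ≅ ker(∂_k) / im(∂_{k+1}) we obtain:

  H_0: rank C_0 − rank ∂_1 = 5 − 4 = 1, and the invariant factors of ∂_1 are all 1, so H_0 ≅ Z.
  H_1: rank ker ∂_1 − rank ∂_2 = (10 − 4) − 5 = 1, and the invariant factors of ∂_2 are all 1, so H_1 ≅ Z.
  H_2: rank ker ∂_2 − rank ∂_3 = (5 − 5) − 0 = 0, and there is no ∂_3, so H_2 ≅ 0.

As a check, the Euler characteristic is 5 − 10 + 5 = 0, which agrees with 1 − 1 + 0 = 0.
(K is a triangulation of the Möbius band.)

H_0 = Z,  H_1 = Z,  H_2 = 0.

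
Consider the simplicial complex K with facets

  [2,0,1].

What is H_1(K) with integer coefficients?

H_1 ≅ 0.

Order the vertices as 0 < 1 < 2. Listing each simplex with vertices in this order, K has dimension 2 with simplices:

  0-simplices (3): [0], [1], [2]
  1-simplices (3): [0,1], [0,2], [1,2]
  2-simplices (1): [0,1,2]

Hence C_0 ≅ Z^3, C_1 ≅ Z^3, C_2 ≅ Z^1.

∂_1: C_1 → C_0 sends each edge [p,q] (with p < q) to q − p. For instance
  ∂[1,2] = [2] − [1].
The 3×3 boundary matrix has rank 2 and Smith normal form diag(1,1).

∂_2: C_2 → C_1 sends each 2-simplex [p,q,r] to [q,r] − [p,r] + [p,q]. For instance
  ∂[0,1,2] = [1,2] − [0,2] + [0,1].
As a 3×1 matrix over Z this has rank 1, with invariant factors (1).

Computing H_k = (kernel of ∂_k) / (image of ∂_{k+1}):

  H_1: rank ker ∂_1 − rank ∂_2 = (3 − 2) − 1 = 0, and the invariant factors of ∂_2 are all 1, so H_1 ≅ 0.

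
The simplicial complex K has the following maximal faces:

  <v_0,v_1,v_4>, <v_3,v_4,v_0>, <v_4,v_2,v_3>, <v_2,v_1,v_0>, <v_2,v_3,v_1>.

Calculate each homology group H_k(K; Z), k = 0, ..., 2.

Fix the vertex order v_0 < v_1 < v_2 < v_3 < v_4 and write every simplex with vertices in increasing order. Then dim K = 2 and the simplices of K are:

  0-simplices (5): [v_0], [v_1], [v_2], [v_3], [v_4]
  1-simplices (10): [v_0,v_1], [v_0,v_2], [v_0,v_3], [v_0,v_4], [v_1,v_2], [v_1,v_3], [v_1,v_4], [v_2,v_3], [v_2,v_4], [v_3,v_4]
  2-simplices (5): [v_0,v_1,v_2], [v_0,v_1,v_4], [v_0,v_3,v_4], [v_1,v_2,v_3], [v_2,v_3,v_4]

giving chain groups C_0 ≅ Z^5, C_1 ≅ Z^10, C_2 ≅ Z^5.

∂_1: C_1 → C_0 maps an edge to its endpoints' difference, ∂[p,q] = q − p. For instance
  ∂[v_1,v_4] = [v_4] − [v_1].
The resulting 5×10 matrix has rank 4, and its Smith normal form has invariant factors (1,1,1,1).

∂_2: C_2 → C_1 sends each 2-simplex [p,q,r] to [q,r] − [p,r] + [p,q]. For instance
  ∂[v_0,v_1,v_2] = [v_1,v_2] − [v_0,v_2] + [v_0,v_1],
  ∂[v_0,v_1,v_4] = [v_1,v_4] − [v_0,v_4] + [v_0,v_1].
As a 10×5 matrix over Z this has rank 5, with invariant factors (1,1,1,1,1).

Reading off H_k = ker ∂_k / im ∂_{k+1}:

  H_0: rank C_0 − rank ∂_1 = 5 − 4 = 1, and the invariant factors of ∂_1 are all 1, so H_0 ≅ Z.
  H_1: rank ker ∂_1 − rank ∂_2 = (10 − 4) − 5 = 1, and the invariant factors of ∂_2 are all 1, so H_1 ≅ Z.
  H_2: rank ker ∂_2 − rank ∂_3 = (5 − 5) − 0 = 0, and there is no ∂_3, so H_2 ≅ 0.

H_0 = Z,  H_1 = Z,  H_2 = 0.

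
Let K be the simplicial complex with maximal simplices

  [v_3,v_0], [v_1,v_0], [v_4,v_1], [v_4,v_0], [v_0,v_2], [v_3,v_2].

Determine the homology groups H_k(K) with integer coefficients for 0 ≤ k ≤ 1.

H_0 ≅ Z,  H_1 ≅ Z^2.

We work with the vertex ordering v_0 < v_1 < v_2 < v_3 < v_4. The simplices of K, each written with vertices in increasing order, are:

  0-simplices (5): [v_0], [v_1], [v_2], [v_3], [v_4]
  1-simplices (6): [v_0,v_1], [v_0,v_2], [v_0,v_3], [v_0,v_4], [v_1,v_4], [v_2,v_3]

giving chain groups C_0 ≅ Z^5, C_1 ≅ Z^6.

The boundary map ∂_1: C_1 → C_0 is given by ∂[p,q] = [q] − [p]. For instance
  ∂[v_0,v_4] = [v_4] − [v_0].
This gives a 5×6 integer matrix of rank 4; reducing to Smith normal form yields diagonal entries (1,1,1,1).

Computing H_k = (kernel of ∂_k) / (image of ∂_{k+1}):

  H_0: rank C_0 − rank ∂_1 = 5 − 4 = 1, and the invariant factors of ∂_1 are all 1, so H_0 ≅ Z.
  H_1: rank ker ∂_1 − rank ∂_2 = (6 − 4) − 0 = 2, and there is no ∂_2, so H_1 ≅ Z^2.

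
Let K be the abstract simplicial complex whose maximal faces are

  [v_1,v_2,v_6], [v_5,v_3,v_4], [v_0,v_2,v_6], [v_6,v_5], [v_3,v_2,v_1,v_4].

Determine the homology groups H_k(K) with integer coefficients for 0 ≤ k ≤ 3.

H_0 = Z,  H_1 = Z,  H_2 = 0,  H_3 = 0.

Take the total order v_0 < v_1 < v_2 < v_3 < v_4 < v_5 < v_6 on the vertex set. Then K (dimension 3) consists of the simplices:

  0-simplices (7): [v_0], [v_1], [v_2], [v_3], [v_4], [v_5], [v_6]
  1-simplices (13): [v_0,v_2], [v_0,v_6], [v_1,v_2], [v_1,v_3], [v_1,v_4], [v_1,v_6], [v_2,v_3], [v_2,v_4], [v_2,v_6], [v_3,v_4], [v_3,v_5], [v_4,v_5], [v_5,v_6]
  2-simplices (7): [v_0,v_2,v_6], [v_1,v_2,v_3], [v_1,v_2,v_4], [v_1,v_2,v_6], [v_1,v_3,v_4], [v_2,v_3,v_4], [v_3,v_4,v_5]
  3-simplices (1): [v_1,v_2,v_3,v_4]

so the chain groups are C_0 ≅ Z^7, C_1 ≅ Z^13, C_2 ≅ Z^7, C_3 ≅ Z^1.

Boundary ∂_1: C_1 → C_0 maps an edge to its endpoints' difference, ∂[p,q] = q − p. For instance
  ∂[v_3,v_4] = [v_4] − [v_3].
The resulting 7×13 matrix has rank 6, and its Smith normal form has invariant factors (1,1,1,1,1,1).

∂_2: C_2 → C_1 maps a triangle to the signed sum of its edges. For instance
  ∂[v_1,v_3,v_4] = [v_3,v_4] − [v_1,v_4] + [v_1,v_3],
  ∂[v_1,v_2,v_4] = [v_2,v_4] − [v_1,v_4] + [v_1,v_2].
The resulting 13×7 matrix has rank 6, and its Smith normal form has invariant factors (1,1,1,1,1,1).

∂_3: C_3 → C_2 sends each 3-simplex σ to the alternating sum Σ_i (−1)^i (σ with its i-th vertex removed). For instance
  ∂[v_1,v_2,v_3,v_4] = [v_2,v_3,v_4] − [v_1,v_3,v_4] + [v_1,v_2,v_4] − [v_1,v_2,v_3].
This gives a 7×1 integer matrix of rank 1; reducing to Smith normal form yields diagonal entries (1).

From H_k ≅ ker(∂_k) / im(∂_{k+1}) we obtain:

  H_0: rank C_0 − rank ∂_1 = 7 − 6 = 1, and the invariant factors of ∂_1 are all 1, so H_0 = Z.
  H_1: rank ker ∂_1 − rank ∂_2 = (13 − 6) − 6 = 1, and the invariant factors of ∂_2 are all 1, so H_1 = Z.
  H_2: rank ker ∂_2 − rank ∂_3 = (7 − 6) − 1 = 0, and the invariant factors of ∂_3 are all 1, so H_2 = 0.
  H_3: rank ker ∂_3 − rank ∂_4 = (1 − 1) − 0 = 0, and there is no ∂_4, so H_3 = 0.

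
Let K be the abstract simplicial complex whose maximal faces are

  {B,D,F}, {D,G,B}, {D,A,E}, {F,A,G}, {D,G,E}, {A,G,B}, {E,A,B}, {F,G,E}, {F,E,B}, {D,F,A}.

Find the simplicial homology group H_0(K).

Order the vertices as A < B < D < E < F < G. Listing each simplex with vertices in this order, K has dimension 2 with simplices:

  0-simplices (6): A, B, D, E, F, G
  1-simplices (15): AB, AD, AE, AF, AG, BD, BE, BF, BG, DE, DF, DG, EF, EG, FG
  2-simplices (10): ABE, ABG, ADE, ADF, AFG, BDF, BDG, BEF, DEG, EFG

so the chain groups are C_0 ≅ Z^6, C_1 ≅ Z^15, C_2 ≅ Z^10.

∂_1: C_1 → C_0 is given by ∂[p,q] = [q] − [p].
This gives a 6×15 integer matrix of rank 5; reducing to Smith normal form yields diagonal entries (1,1,1,1,1).

∂_2: C_2 → C_1 sends each 2-simplex [p,q,r] to [q,r] − [p,r] + [p,q]. For instance
  ∂BDG = DG − BG + BD,
  ∂BDF = DF − BF + BD.
As a 15×10 matrix over Z this has rank 10, with invariant factors (1,1,1,1,1,1,1,1,1,2).

From H_k ≅ ker(∂_k) / im(∂_{k+1}) we obtain:

  H_0: rank C_0 − rank ∂_1 = 6 − 5 = 1, and the invariant factors of ∂_1 are all 1, so H_0 = Z.

H_0 = Z.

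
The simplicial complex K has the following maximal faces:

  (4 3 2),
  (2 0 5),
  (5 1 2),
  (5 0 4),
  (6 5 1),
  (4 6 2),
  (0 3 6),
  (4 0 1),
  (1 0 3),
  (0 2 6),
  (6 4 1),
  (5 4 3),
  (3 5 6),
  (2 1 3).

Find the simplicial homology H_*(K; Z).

We work with the vertex ordering 0 < 1 < 2 < 3 < 4 < 5 < 6. The simplices of K, each written with vertices in increasing order, are:

  0-simplices (7): [0], [1], [2], [3], [4], [5], [6]
  1-simplices (21): [0,1], [0,2], [0,3], [0,4], [0,5], [0,6], [1,2], [1,3], [1,4], [1,5], [1,6], [2,3], [2,4], [2,5], [2,6], [3,4], [3,5], [3,6], [4,5], [4,6], [5,6]
  2-simplices (14): [0,1,3], [0,1,4], [0,2,5], [0,2,6], [0,3,6], [0,4,5], [1,2,3], [1,2,5], [1,4,6], [1,5,6], [2,3,4], [2,4,6], [3,4,5], [3,5,6]

giving chain groups C_0 ≅ Z^7, C_1 ≅ Z^21, C_2 ≅ Z^14.

Boundary ∂_1: C_1 → C_0 is given by ∂[p,q] = [q] − [p].
The resulting 7×21 matrix has rank 6, and its Smith normal form has invariant factors (1,1,1,1,1,1).

Boundary ∂_2: C_2 → C_1 maps a triangle to the signed sum of its edges. For instance
  ∂[0,3,6] = [3,6] − [0,6] + [0,3],
  ∂[0,1,3] = [1,3] − [0,3] + [0,1].
The 21×14 boundary matrix has rank 13 and Smith normal form diag(1,1,1,1,1,1,1,1,1,1,1,1,1).

Computing H_k = (kernel of ∂_k) / (image of ∂_{k+1}):

  H_0: rank C_0 − rank ∂_1 = 7 − 6 = 1, and the invariant factors of ∂_1 are all 1, so H_0 = Z.
  H_1: rank ker ∂_1 − rank ∂_2 = (21 − 6) − 13 = 2, and the invariant factors of ∂_2 are all 1, so H_1 = Z^2.
  H_2: rank ker ∂_2 − rank ∂_3 = (14 − 13) − 0 = 1, and there is no ∂_3, so H_2 = Z.

H_0 ≅ Z,  H_1 ≅ Z^2,  H_2 ≅ Z.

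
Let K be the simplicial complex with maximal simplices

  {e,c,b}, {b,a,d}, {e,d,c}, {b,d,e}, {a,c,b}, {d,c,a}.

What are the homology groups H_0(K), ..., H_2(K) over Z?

Take the total order a < b < c < d < e on the vertex set. Then K (dimension 2) consists of the simplices:

  0-simplices (5): a, b, c, d, e
  1-simplices (9): ab, ac, ad, bc, bd, be, cd, ce, de
  2-simplices (6): abc, abd, acd, bce, bde, cde

so the chain groups are C_0 ≅ Z^5, C_1 ≅ Z^9, C_2 ≅ Z^6.

∂_1: C_1 → C_0 is given by ∂[p,q] = [q] − [p]. For instance
  ∂ab = b − a.
The 5×9 boundary matrix has rank 4 and Smith normal form diag(1,1,1,1).

Boundary ∂_2: C_2 → C_1 maps a triangle to the signed sum of its edges. For instance
  ∂cde = de − ce + cd,
  ∂abd = bd − ad + ab.
As a 9×6 matrix over Z this has rank 5, with invariant factors (1,1,1,1,1).

Reading off H_k = ker ∂_k / im ∂_{k+1}:

  H_0: rank C_0 − rank ∂_1 = 5 − 4 = 1, and the invariant factors of ∂_1 are all 1, so H_0 ≅ Z.
  H_1: rank ker ∂_1 − rank ∂_2 = (9 − 4) − 5 = 0, and the invariant factors of ∂_2 are all 1, so H_1 ≅ 0.
  H_2: rank ker ∂_2 − rank ∂_3 = (6 − 5) − 0 = 1, and there is no ∂_3, so H_2 ≅ Z.

As a check, the Euler characteristic is 5 − 9 + 6 = 2, which agrees with 1 − 0 + 1 = 2.
(K is a triangulation of the 2-sphere S^2.)

H_0 ≅ Z,  H_1 = 0,  H_2 ≅ Z.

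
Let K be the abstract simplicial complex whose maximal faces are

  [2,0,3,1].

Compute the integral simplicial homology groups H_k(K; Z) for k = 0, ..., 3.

K has 4 vertices, 6 edges, 4 triangles, 1 3-simplex.
rank ∂_0 = 0, rank ∂_1 = 3 ⇒ b_0 = 4 − 0 − 3 = 1; all invariant factors of ∂_1 are 1 so no torsion. So H_0 ≅ Z.
rank ∂_1 = 3, rank ∂_2 = 3 ⇒ b_1 = 6 − 3 − 3 = 0; all invariant factors of ∂_2 are 1 so no torsion. So H_1 ≅ 0.
rank ∂_2 = 3, rank ∂_3 = 1 ⇒ b_2 = 4 − 3 − 1 = 0; all invariant factors of ∂_3 are 1 so no torsion. So H_2 ≅ 0.
rank ∂_3 = 1, rank ∂_4 = 0 ⇒ b_3 = 1 − 1 − 0 = 0. So H_3 ≅ 0.

H_0 ≅ Z,  H_1 = 0,  H_2 = 0,  H_3 = 0.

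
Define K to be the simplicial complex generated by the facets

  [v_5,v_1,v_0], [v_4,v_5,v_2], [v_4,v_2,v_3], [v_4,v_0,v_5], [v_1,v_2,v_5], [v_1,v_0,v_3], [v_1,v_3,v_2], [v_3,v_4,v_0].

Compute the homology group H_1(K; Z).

Order the vertices as v_0 < v_1 < v_2 < v_3 < v_4 < v_5. Listing each simplex with vertices in this order, K has dimension 2 with simplices:

  0-simplices (6): [v_0], [v_1], [v_2], [v_3], [v_4], [v_5]
  1-simplices (12): [v_0,v_1], [v_0,v_3], [v_0,v_4], [v_0,v_5], [v_1,v_2], [v_1,v_3], [v_1,v_5], [v_2,v_3], [v_2,v_4], [v_2,v_5], [v_3,v_4], [v_4,v_5]
  2-simplices (8): [v_0,v_1,v_3], [v_0,v_1,v_5], [v_0,v_3,v_4], [v_0,v_4,v_5], [v_1,v_2,v_3], [v_1,v_2,v_5], [v_2,v_3,v_4], [v_2,v_4,v_5]

giving chain groups C_0 ≅ Z^6, C_1 ≅ Z^12, C_2 ≅ Z^8.

Boundary ∂_1: C_1 → C_0 is given by ∂[p,q] = [q] − [p].
The 6×12 boundary matrix has rank 5 and Smith normal form diag(1,1,1,1,1).

∂_2: C_2 → C_1 sends each 2-simplex [p,q,r] to [q,r] − [p,r] + [p,q]. For instance
  ∂[v_1,v_2,v_5] = [v_2,v_5] − [v_1,v_5] + [v_1,v_2],
  ∂[v_2,v_3,v_4] = [v_3,v_4] − [v_2,v_4] + [v_2,v_3].
The 12×8 boundary matrix has rank 7 and Smith normal form diag(1,1,1,1,1,1,1).

From H_k ≅ ker(∂_k) / im(∂_{k+1}) we obtain:

  H_1: rank ker ∂_1 − rank ∂_2 = (12 − 5) − 7 = 0, and the invariant factors of ∂_2 are all 1, so H_1 = 0.

H_1 = 0.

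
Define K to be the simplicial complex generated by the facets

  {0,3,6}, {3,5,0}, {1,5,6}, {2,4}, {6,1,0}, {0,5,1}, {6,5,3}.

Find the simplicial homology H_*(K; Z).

H_0 ≅ Z^2,  H_1 = 0,  H_2 ≅ Z.

Order the vertices as 0 < 1 < 2 < 3 < 4 < 5 < 6. Listing each simplex with vertices in this order, K has dimension 2 with simplices:

  0-simplices (7): [0], [1], [2], [3], [4], [5], [6]
  1-simplices (10): [0,1], [0,3], [0,5], [0,6], [1,5], [1,6], [2,4], [3,5], [3,6], [5,6]
  2-simplices (6): [0,1,5], [0,1,6], [0,3,5], [0,3,6], [1,5,6], [3,5,6]

giving chain groups C_0 ≅ Z^7, C_1 ≅ Z^10, C_2 ≅ Z^6.

Boundary ∂_1: C_1 → C_0 maps an edge to its endpoints' difference, ∂[p,q] = q − p. For instance
  ∂[3,5] = [5] − [3].
This gives a 7×10 integer matrix of rank 5; reducing to Smith normal form yields diagonal entries (1,1,1,1,1).

∂_2: C_2 → C_1 acts by ∂[p,q,r] = [q,r] − [p,r] + [p,q]. For instance
  ∂[3,5,6] = [5,6] − [3,6] + [3,5],
  ∂[0,1,6] = [1,6] − [0,6] + [0,1].
This gives a 10×6 integer matrix of rank 5; reducing to Smith normal form yields diagonal entries (1,1,1,1,1).

Now H_k = ker ∂_k / im ∂_{k+1}, so:

  H_0: rank C_0 − rank ∂_1 = 7 − 5 = 2, and the invariant factors of ∂_1 are all 1, so H_0 = Z^2.
  H_1: rank ker ∂_1 − rank ∂_2 = (10 − 5) − 5 = 0, and the invariant factors of ∂_2 are all 1, so H_1 = 0.
  H_2: rank ker ∂_2 − rank ∂_3 = (6 − 5) − 0 = 1, and there is no ∂_3, so H_2 = Z.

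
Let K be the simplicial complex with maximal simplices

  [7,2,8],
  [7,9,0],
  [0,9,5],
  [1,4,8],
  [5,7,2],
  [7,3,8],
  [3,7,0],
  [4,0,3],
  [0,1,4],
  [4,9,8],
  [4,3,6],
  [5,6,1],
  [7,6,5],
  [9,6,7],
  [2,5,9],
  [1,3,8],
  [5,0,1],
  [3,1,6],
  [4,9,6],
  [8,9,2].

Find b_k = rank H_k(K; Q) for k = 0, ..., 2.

We work with the vertex ordering 0 < 1 < 2 < 3 < 4 < 5 < 6 < 7 < 8 < 9. The simplices of K, each written with vertices in increasing order, are:

  0-simplices (10): [0], [1], [2], [3], [4], [5], [6], [7], [8], [9]
  1-simplices (30): (30 of them)
  2-simplices (20): (20 of them)

Hence C_0 ≅ Z^10, C_1 ≅ Z^30, C_2 ≅ Z^20.

Boundary ∂_1: C_1 → C_0 maps an edge to its endpoints' difference, ∂[p,q] = q − p. For instance
  ∂[2,7] = [7] − [2].
The resulting 10×30 matrix has rank 9, and its Smith normal form has invariant factors (1,1,1,1,1,1,1,1,1).

The boundary map ∂_2: C_2 → C_1 sends each 2-simplex [p,q,r] to [q,r] − [p,r] + [p,q]. For instance
  ∂[1,3,6] = [3,6] − [1,6] + [1,3],
  ∂[0,1,5] = [1,5] − [0,5] + [0,1].
This gives a 30×20 integer matrix of rank 20; reducing to Smith normal form yields diagonal entries (1,1,1,1,1,1,1,1,1,1,1,1,1,1,1,1,1,1,1,2).

From H_k ≅ ker(∂_k) / im(∂_{k+1}) we obtain:

  H_0: rank C_0 − rank ∂_1 = 10 − 9 = 1, and the invariant factors of ∂_1 are all 1, so H_0 = Z.
  H_1: rank ker ∂_1 − rank ∂_2 = (30 − 9) − 20 = 1, and ∂_2 has invariant factor 2 > 1, so H_1 = Z × Z/2.
  H_2: rank ker ∂_2 − rank ∂_3 = (20 − 20) − 0 = 0, and there is no ∂_3, so H_2 = 0.

Hence the Betti numbers are b_0 = 1, b_1 = 1, b_2 = 0.

b_0 = 1, b_1 = 1, b_2 = 0.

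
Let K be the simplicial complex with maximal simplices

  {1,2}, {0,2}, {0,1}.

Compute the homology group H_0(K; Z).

H_0 ≅ Z.

K has 3 vertices, 3 edges.
rank ∂_0 = 0, rank ∂_1 = 2 ⇒ b_0 = 3 − 0 − 2 = 1; all invariant factors of ∂_1 are 1 so no torsion. So H_0 ≅ Z.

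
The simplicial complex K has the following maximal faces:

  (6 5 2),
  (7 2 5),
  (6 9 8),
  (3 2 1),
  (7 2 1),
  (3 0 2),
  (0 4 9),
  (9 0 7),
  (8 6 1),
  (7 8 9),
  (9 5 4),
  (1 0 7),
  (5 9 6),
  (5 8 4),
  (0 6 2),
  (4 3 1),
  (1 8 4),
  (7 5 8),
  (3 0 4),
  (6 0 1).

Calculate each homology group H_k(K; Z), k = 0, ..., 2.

H_0 = Z,  H_1 = Z ⊕ Z/2,  H_2 = 0.

Order the vertices as 0 < 1 < 2 < 3 < 4 < 5 < 6 < 7 < 8 < 9. Listing each simplex with vertices in this order, K has dimension 2 with simplices:

  0-simplices (10): [0], [1], [2], [3], [4], [5], [6], [7], [8], [9]
  1-simplices (30): (30 of them)
  2-simplices (20): (20 of them)

giving chain groups C_0 ≅ Z^10, C_1 ≅ Z^30, C_2 ≅ Z^20.

Boundary ∂_1: C_1 → C_0 sends each edge [p,q] (with p < q) to q − p. For instance
  ∂[1,8] = [8] − [1].
This gives a 10×30 integer matrix of rank 9; reducing to Smith normal form yields diagonal entries (1,1,1,1,1,1,1,1,1).

The boundary map ∂_2: C_2 → C_1 sends each 2-simplex [p,q,r] to [q,r] − [p,r] + [p,q]. For instance
  ∂[0,3,4] = [3,4] − [0,4] + [0,3],
  ∂[5,7,8] = [7,8] − [5,8] + [5,7].
The resulting 30×20 matrix has rank 20, and its Smith normal form has invariant factors (1,1,1,1,1,1,1,1,1,1,1,1,1,1,1,1,1,1,1,2).

Reading off H_k = ker ∂_k / im ∂_{k+1}:

  H_0: rank C_0 − rank ∂_1 = 10 − 9 = 1, and the invariant factors of ∂_1 are all 1, so H_0 = Z.
  H_1: rank ker ∂_1 − rank ∂_2 = (30 − 9) − 20 = 1, and ∂_2 has invariant factor 2 > 1, so H_1 = Z ⊕ Z/2.
  H_2: rank ker ∂_2 − rank ∂_3 = (20 − 20) − 0 = 0, and there is no ∂_3, so H_2 = 0.

(K is a triangulation of the Klein bottle.)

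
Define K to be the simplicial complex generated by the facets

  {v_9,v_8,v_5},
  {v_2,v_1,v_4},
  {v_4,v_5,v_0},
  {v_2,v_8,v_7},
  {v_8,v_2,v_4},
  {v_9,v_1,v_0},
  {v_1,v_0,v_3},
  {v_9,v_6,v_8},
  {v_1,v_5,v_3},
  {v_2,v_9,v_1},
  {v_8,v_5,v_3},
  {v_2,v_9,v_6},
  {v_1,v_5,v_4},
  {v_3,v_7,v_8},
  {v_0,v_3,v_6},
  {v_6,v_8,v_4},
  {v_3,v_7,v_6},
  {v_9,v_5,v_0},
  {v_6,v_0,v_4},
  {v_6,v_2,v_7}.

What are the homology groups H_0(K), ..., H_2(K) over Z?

H_0 = Z,  H_1 = Z ⊕ Z/2,  H_2 = 0.

Take the total order v_0 < v_1 < v_2 < v_3 < v_4 < v_5 < v_6 < v_7 < v_8 < v_9 on the vertex set. Then K (dimension 2) consists of the simplices:

  0-simplices (10): [v_0], [v_1], [v_2], [v_3], [v_4], [v_5], [v_6], [v_7], [v_8], [v_9]
  1-simplices (30): (30 of them)
  2-simplices (20): (20 of them)

giving chain groups C_0 ≅ Z^10, C_1 ≅ Z^30, C_2 ≅ Z^20.

The boundary map ∂_1: C_1 → C_0 sends each edge [p,q] (with p < q) to q − p. For instance
  ∂[v_0,v_3] = [v_3] − [v_0].
As a 10×30 matrix over Z this has rank 9, with invariant factors (1,1,1,1,1,1,1,1,1).

Boundary ∂_2: C_2 → C_1 acts by ∂[p,q,r] = [q,r] − [p,r] + [p,q]. For instance
  ∂[v_1,v_2,v_4] = [v_2,v_4] − [v_1,v_4] + [v_1,v_2],
  ∂[v_0,v_4,v_5] = [v_4,v_5] − [v_0,v_5] + [v_0,v_4].
The resulting 30×20 matrix has rank 20, and its Smith normal form has invariant factors (1,1,1,1,1,1,1,1,1,1,1,1,1,1,1,1,1,1,1,2).

Now H_k = ker ∂_k / im ∂_{k+1}, so:

  H_0: rank C_0 − rank ∂_1 = 10 − 9 = 1, and the invariant factors of ∂_1 are all 1, so H_0 ≅ Z.
  H_1: rank ker ∂_1 − rank ∂_2 = (30 − 9) − 20 = 1, and ∂_2 has invariant factor 2 > 1, so H_1 ≅ Z ⊕ Z/2.
  H_2: rank ker ∂_2 − rank ∂_3 = (20 − 20) − 0 = 0, and there is no ∂_3, so H_2 ≅ 0.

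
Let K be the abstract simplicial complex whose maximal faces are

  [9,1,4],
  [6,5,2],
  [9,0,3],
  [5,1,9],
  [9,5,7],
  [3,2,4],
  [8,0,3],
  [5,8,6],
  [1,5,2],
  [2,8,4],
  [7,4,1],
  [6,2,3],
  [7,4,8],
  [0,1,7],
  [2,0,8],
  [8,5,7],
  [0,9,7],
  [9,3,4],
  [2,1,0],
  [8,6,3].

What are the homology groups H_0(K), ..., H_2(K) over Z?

H_0 = Z,  H_1 = Z ⊕ Z_2,  H_2 = 0.

K has 10 vertices, 30 edges, 20 triangles.
rank ∂_0 = 0, rank ∂_1 = 9 ⇒ b_0 = 10 − 0 − 9 = 1; all invariant factors of ∂_1 are 1 so no torsion. So H_0 ≅ Z.
rank ∂_1 = 9, rank ∂_2 = 20 ⇒ b_1 = 30 − 9 − 20 = 1; ∂_2 has invariant factor(s) [2] giving torsion. So H_1 ≅ Z ⊕ Z_2.
rank ∂_2 = 20, rank ∂_3 = 0 ⇒ b_2 = 20 − 20 − 0 = 0. So H_2 ≅ 0.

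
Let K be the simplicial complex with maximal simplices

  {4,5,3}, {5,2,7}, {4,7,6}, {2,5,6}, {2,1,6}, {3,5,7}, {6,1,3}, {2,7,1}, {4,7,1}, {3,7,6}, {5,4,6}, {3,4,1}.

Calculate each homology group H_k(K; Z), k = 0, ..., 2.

H_0 ≅ Z,  H_1 ≅ Z/2Z,  H_2 = 0.

Take the total order 1 < 2 < 3 < 4 < 5 < 6 < 7 on the vertex set. Then K (dimension 2) consists of the simplices:

  0-simplices (7): [1], [2], [3], [4], [5], [6], [7]
  1-simplices (18): [1,2], [1,3], [1,4], [1,6], [1,7], [2,5], [2,6], [2,7], [3,4], [3,5], [3,6], [3,7], [4,5], [4,6], [4,7], [5,6], [5,7], [6,7]
  2-simplices (12): [1,2,6], [1,2,7], [1,3,4], [1,3,6], [1,4,7], [2,5,6], [2,5,7], [3,4,5], [3,5,7], [3,6,7], [4,5,6], [4,6,7]

Hence C_0 ≅ Z^7, C_1 ≅ Z^18, C_2 ≅ Z^12.

Boundary ∂_1: C_1 → C_0 sends each edge [p,q] (with p < q) to q − p. For instance
  ∂[1,7] = [7] − [1].
This gives a 7×18 integer matrix of rank 6; reducing to Smith normal form yields diagonal entries (1,1,1,1,1,1).

∂_2: C_2 → C_1 sends each 2-simplex [p,q,r] to [q,r] − [p,r] + [p,q]. For instance
  ∂[3,5,7] = [5,7] − [3,7] + [3,5],
  ∂[4,6,7] = [6,7] − [4,7] + [4,6].
The 18×12 boundary matrix has rank 12 and Smith normal form diag(1,1,1,1,1,1,1,1,1,1,1,2).

Reading off H_k = ker ∂_k / im ∂_{k+1}:

  H_0: rank C_0 − rank ∂_1 = 7 − 6 = 1, and the invariant factors of ∂_1 are all 1, so H_0 ≅ Z.
  H_1: rank ker ∂_1 − rank ∂_2 = (18 − 6) − 12 = 0, and ∂_2 has invariant factor 2 > 1, so H_1 ≅ Z/2Z.
  H_2: rank ker ∂_2 − rank ∂_3 = (12 − 12) − 0 = 0, and there is no ∂_3, so H_2 ≅ 0.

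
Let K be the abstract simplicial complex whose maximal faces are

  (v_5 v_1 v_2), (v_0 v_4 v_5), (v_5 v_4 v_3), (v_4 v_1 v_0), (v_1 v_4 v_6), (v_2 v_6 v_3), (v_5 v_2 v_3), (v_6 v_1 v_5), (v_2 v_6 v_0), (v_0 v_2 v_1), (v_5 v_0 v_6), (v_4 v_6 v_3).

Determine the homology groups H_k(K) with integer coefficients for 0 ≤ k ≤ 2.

Fix the vertex order v_0 < v_1 < v_2 < v_3 < v_4 < v_5 < v_6 and write every simplex with vertices in increasing order. Then dim K = 2 and the simplices of K are:

  0-simplices (7): [v_0], [v_1], [v_2], [v_3], [v_4], [v_5], [v_6]
  1-simplices (18): (18 of them)
  2-simplices (12): (12 of them)

so the chain groups are C_0 ≅ Z^7, C_1 ≅ Z^18, C_2 ≅ Z^12.

∂_1: C_1 → C_0 is given by ∂[p,q] = [q] − [p].
The 7×18 boundary matrix has rank 6 and Smith normal form diag(1,1,1,1,1,1).

Boundary ∂_2: C_2 → C_1 acts by ∂[p,q,r] = [q,r] − [p,r] + [p,q]. For instance
  ∂[v_2,v_3,v_6] = [v_3,v_6] − [v_2,v_6] + [v_2,v_3],
  ∂[v_1,v_2,v_5] = [v_2,v_5] − [v_1,v_5] + [v_1,v_2].
The resulting 18×12 matrix has rank 12, and its Smith normal form has invariant factors (1,1,1,1,1,1,1,1,1,1,1,2).

From H_k ≅ ker(∂_k) / im(∂_{k+1}) we obtain:

  H_0: rank C_0 − rank ∂_1 = 7 − 6 = 1, and the invariant factors of ∂_1 are all 1, so H_0 ≅ Z.
  H_1: rank ker ∂_1 − rank ∂_2 = (18 − 6) − 12 = 0, and ∂_2 has invariant factor 2 > 1, so H_1 ≅ Z/2.
  H_2: rank ker ∂_2 − rank ∂_3 = (12 − 12) − 0 = 0, and there is no ∂_3, so H_2 ≅ 0.

H_0 ≅ Z,  H_1 ≅ Z/2,  H_2 = 0.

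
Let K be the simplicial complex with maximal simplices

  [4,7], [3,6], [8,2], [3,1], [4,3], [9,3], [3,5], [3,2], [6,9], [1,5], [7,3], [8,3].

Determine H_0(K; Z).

K has 9 vertices, 12 edges.
rank ∂_0 = 0, rank ∂_1 = 8 ⇒ b_0 = 9 − 0 − 8 = 1; all invariant factors of ∂_1 are 1 so no torsion. So H_0 = Z.

H_0 = Z.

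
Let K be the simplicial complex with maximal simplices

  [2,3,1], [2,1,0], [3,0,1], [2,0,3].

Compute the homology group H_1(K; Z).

Fix the vertex order 0 < 1 < 2 < 3 and write every simplex with vertices in increasing order. Then dim K = 2 and the simplices of K are:

  0-simplices (4): [0], [1], [2], [3]
  1-simplices (6): [0,1], [0,2], [0,3], [1,2], [1,3], [2,3]
  2-simplices (4): [0,1,2], [0,1,3], [0,2,3], [1,2,3]

Hence C_0 ≅ Z^4, C_1 ≅ Z^6, C_2 ≅ Z^4.

Boundary ∂_1: C_1 → C_0 sends each edge [p,q] (with p < q) to q − p. For instance
  ∂[2,3] = [3] − [2].
The resulting 4×6 matrix has rank 3, and its Smith normal form has invariant factors (1,1,1).

Boundary ∂_2: C_2 → C_1 sends each 2-simplex [p,q,r] to [q,r] − [p,r] + [p,q]. For instance
  ∂[0,2,3] = [2,3] − [0,3] + [0,2],
  ∂[0,1,3] = [1,3] − [0,3] + [0,1].
The 6×4 boundary matrix has rank 3 and Smith normal form diag(1,1,1).

Reading off H_k = ker ∂_k / im ∂_{k+1}:

  H_1: rank ker ∂_1 − rank ∂_2 = (6 − 3) − 3 = 0, and the invariant factors of ∂_2 are all 1, so H_1 ≅ 0.

(K is a triangulation of the 2-sphere S^2.)

H_1 ≅ 0.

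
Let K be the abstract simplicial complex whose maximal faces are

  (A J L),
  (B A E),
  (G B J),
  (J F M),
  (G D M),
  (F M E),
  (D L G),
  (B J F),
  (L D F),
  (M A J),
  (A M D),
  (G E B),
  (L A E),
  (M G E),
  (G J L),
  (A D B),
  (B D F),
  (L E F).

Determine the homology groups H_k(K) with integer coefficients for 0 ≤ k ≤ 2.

H_0 = Z,  H_1 = Z^2,  H_2 = Z.

Order the vertices as A < B < D < E < F < G < J < L < M. Listing each simplex with vertices in this order, K has dimension 2 with simplices:

  0-simplices (9): A, B, D, E, F, G, J, L, M
  1-simplices (27): AB, AD, AE, AJ, AL, AM, BD, BE, BF, BG, BJ, DF, DG, DL, DM, EF, EG, EL, EM, FJ, FL, FM, GJ, GL, GM, JL, JM
  2-simplices (18): ABD, ABE, ADM, AEL, AJL, AJM, BDF, BEG, BFJ, BGJ, DFL, DGL, DGM, EFL, EFM, EGM, FJM, GJL

so the chain groups are C_0 ≅ Z^9, C_1 ≅ Z^27, C_2 ≅ Z^18.

The boundary map ∂_1: C_1 → C_0 maps an edge to its endpoints' difference, ∂[p,q] = q − p. For instance
  ∂FM = M − F.
The 9×27 boundary matrix has rank 8 and Smith normal form diag(1,1,1,1,1,1,1,1).

The boundary map ∂_2: C_2 → C_1 sends each 2-simplex [p,q,r] to [q,r] − [p,r] + [p,q]. For instance
  ∂EFM = FM − EM + EF,
  ∂AJM = JM − AM + AJ.
The resulting 27×18 matrix has rank 17, and its Smith normal form has invariant factors (1,1,1,1,1,1,1,1,1,1,1,1,1,1,1,1,1).

From H_k ≅ ker(∂_k) / im(∂_{k+1}) we obtain:

  H_0: rank C_0 − rank ∂_1 = 9 − 8 = 1, and the invariant factors of ∂_1 are all 1, so H_0 = Z.
  H_1: rank ker ∂_1 − rank ∂_2 = (27 − 8) − 17 = 2, and the invariant factors of ∂_2 are all 1, so H_1 = Z^2.
  H_2: rank ker ∂_2 − rank ∂_3 = (18 − 17) − 0 = 1, and there is no ∂_3, so H_2 = Z.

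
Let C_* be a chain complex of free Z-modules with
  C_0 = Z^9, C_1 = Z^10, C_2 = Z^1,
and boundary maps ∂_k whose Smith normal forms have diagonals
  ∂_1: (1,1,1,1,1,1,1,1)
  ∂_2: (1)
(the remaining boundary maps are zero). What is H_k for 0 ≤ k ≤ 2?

H_0: b_0 = 9 − 0 − 8 = 1; torsion from ∂_1 factors > 1: none. So H_0 = Z.
H_1: b_1 = 10 − 8 − 1 = 1; torsion from ∂_2 factors > 1: none. So H_1 = Z.
H_2: b_2 = 1 − 1 − 0 = 0; torsion from ∂_3 factors > 1: none. So H_2 = 0.

H_0 = Z,  H_1 = Z,  H_2 = 0.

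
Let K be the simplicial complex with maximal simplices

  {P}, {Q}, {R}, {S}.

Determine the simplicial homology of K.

K has 4 vertices.
rank ∂_0 = 0, rank ∂_1 = 0 ⇒ b_0 = 4 − 0 − 0 = 4. So H_0 = Z^4.

H_0 = Z^4.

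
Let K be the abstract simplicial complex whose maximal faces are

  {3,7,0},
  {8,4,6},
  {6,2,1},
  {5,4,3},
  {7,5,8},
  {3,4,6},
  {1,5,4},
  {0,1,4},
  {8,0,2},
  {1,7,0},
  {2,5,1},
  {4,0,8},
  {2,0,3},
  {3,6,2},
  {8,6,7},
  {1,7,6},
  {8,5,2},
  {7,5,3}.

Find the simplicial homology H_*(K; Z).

H_0 ≅ Z,  H_1 ≅ Z^2,  H_2 ≅ Z.

Fix the vertex order 0 < 1 < 2 < 3 < 4 < 5 < 6 < 7 < 8 and write every simplex with vertices in increasing order. Then dim K = 2 and the simplices of K are:

  0-simplices (9): [0], [1], [2], [3], [4], [5], [6], [7], [8]
  1-simplices (27): (27 of them)
  2-simplices (18): [0,1,4], [0,1,7], [0,2,3], [0,2,8], [0,3,7], [0,4,8], [1,2,5], [1,2,6], [1,4,5], [1,6,7], [2,3,6], [2,5,8], [3,4,5], [3,4,6], [3,5,7], [4,6,8], [5,7,8], [6,7,8]

so the chain groups are C_0 ≅ Z^9, C_1 ≅ Z^27, C_2 ≅ Z^18.

Boundary ∂_1: C_1 → C_0 maps an edge to its endpoints' difference, ∂[p,q] = q − p.
This gives a 9×27 integer matrix of rank 8; reducing to Smith normal form yields diagonal entries (1,1,1,1,1,1,1,1).

Boundary ∂_2: C_2 → C_1 maps a triangle to the signed sum of its edges. For instance
  ∂[1,4,5] = [4,5] − [1,5] + [1,4],
  ∂[3,4,6] = [4,6] − [3,6] + [3,4].
As a 27×18 matrix over Z this has rank 17, with invariant factors (1,1,1,1,1,1,1,1,1,1,1,1,1,1,1,1,1).

Computing H_k = (kernel of ∂_k) / (image of ∂_{k+1}):

  H_0: rank C_0 − rank ∂_1 = 9 − 8 = 1, and the invariant factors of ∂_1 are all 1, so H_0 ≅ Z.
  H_1: rank ker ∂_1 − rank ∂_2 = (27 − 8) − 17 = 2, and the invariant factors of ∂_2 are all 1, so H_1 ≅ Z^2.
  H_2: rank ker ∂_2 − rank ∂_3 = (18 − 17) − 0 = 1, and there is no ∂_3, so H_2 ≅ Z.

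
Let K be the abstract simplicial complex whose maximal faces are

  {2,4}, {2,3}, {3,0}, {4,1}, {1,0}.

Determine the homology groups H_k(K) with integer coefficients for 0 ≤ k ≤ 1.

Order the vertices as 0 < 1 < 2 < 3 < 4. Listing each simplex with vertices in this order, K has dimension 1 with simplices:

  0-simplices (5): [0], [1], [2], [3], [4]
  1-simplices (5): [0,1], [0,3], [1,4], [2,3], [2,4]

so the chain groups are C_0 ≅ Z^5, C_1 ≅ Z^5.

∂_1: C_1 → C_0 is given by ∂[p,q] = [q] − [p].
As a 5×5 matrix over Z this has rank 4, with invariant factors (1,1,1,1).

From H_k ≅ ker(∂_k) / im(∂_{k+1}) we obtain:

  H_0: rank C_0 − rank ∂_1 = 5 − 4 = 1, and the invariant factors of ∂_1 are all 1, so H_0 = Z.
  H_1: rank ker ∂_1 − rank ∂_2 = (5 − 4) − 0 = 1, and there is no ∂_2, so H_1 = Z.

H_0 = Z,  H_1 = Z.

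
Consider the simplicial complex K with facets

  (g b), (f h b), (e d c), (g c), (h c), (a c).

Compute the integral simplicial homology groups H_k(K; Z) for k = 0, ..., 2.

Order the vertices as a < b < c < d < e < f < g < h. Listing each simplex with vertices in this order, K has dimension 2 with simplices:

  0-simplices (8): a, b, c, d, e, f, g, h
  1-simplices (10): ac, bf, bg, bh, cd, ce, cg, ch, de, fh
  2-simplices (2): bfh, cde

Hence C_0 ≅ Z^8, C_1 ≅ Z^10, C_2 ≅ Z^2.

∂_1: C_1 → C_0 maps an edge to its endpoints' difference, ∂[p,q] = q − p.
The resulting 8×10 matrix has rank 7, and its Smith normal form has invariant factors (1,1,1,1,1,1,1).

Boundary ∂_2: C_2 → C_1 acts by ∂[p,q,r] = [q,r] − [p,r] + [p,q]. For instance
  ∂bfh = fh − bh + bf,
  ∂cde = de − ce + cd.
This gives a 10×2 integer matrix of rank 2; reducing to Smith normal form yields diagonal entries (1,1).

Computing H_k = (kernel of ∂_k) / (image of ∂_{k+1}):

  H_0: rank C_0 − rank ∂_1 = 8 − 7 = 1, and the invariant factors of ∂_1 are all 1, so H_0 = Z.
  H_1: rank ker ∂_1 − rank ∂_2 = (10 − 7) − 2 = 1, and the invariant factors of ∂_2 are all 1, so H_1 = Z.
  H_2: rank ker ∂_2 − rank ∂_3 = (2 − 2) − 0 = 0, and there is no ∂_3, so H_2 = 0.

H_0 ≅ Z,  H_1 ≅ Z,  H_2 = 0.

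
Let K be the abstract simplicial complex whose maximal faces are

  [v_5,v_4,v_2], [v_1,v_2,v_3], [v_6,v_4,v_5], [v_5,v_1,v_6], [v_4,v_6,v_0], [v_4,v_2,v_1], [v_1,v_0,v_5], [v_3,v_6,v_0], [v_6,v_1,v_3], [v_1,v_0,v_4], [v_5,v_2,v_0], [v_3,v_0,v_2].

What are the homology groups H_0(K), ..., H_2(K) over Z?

Take the total order v_0 < v_1 < v_2 < v_3 < v_4 < v_5 < v_6 on the vertex set. Then K (dimension 2) consists of the simplices:

  0-simplices (7): [v_0], [v_1], [v_2], [v_3], [v_4], [v_5], [v_6]
  1-simplices (18): (18 of them)
  2-simplices (12): (12 of them)

giving chain groups C_0 ≅ Z^7, C_1 ≅ Z^18, C_2 ≅ Z^12.

∂_1: C_1 → C_0 maps an edge to its endpoints' difference, ∂[p,q] = q − p.
The 7×18 boundary matrix has rank 6 and Smith normal form diag(1,1,1,1,1,1).

∂_2: C_2 → C_1 maps a triangle to the signed sum of its edges. For instance
  ∂[v_0,v_3,v_6] = [v_3,v_6] − [v_0,v_6] + [v_0,v_3],
  ∂[v_1,v_5,v_6] = [v_5,v_6] − [v_1,v_6] + [v_1,v_5].
The resulting 18×12 matrix has rank 12, and its Smith normal form has invariant factors (1,1,1,1,1,1,1,1,1,1,1,2).

Now H_k = ker ∂_k / im ∂_{k+1}, so:

  H_0: rank C_0 − rank ∂_1 = 7 − 6 = 1, and the invariant factors of ∂_1 are all 1, so H_0 = Z.
  H_1: rank ker ∂_1 − rank ∂_2 = (18 − 6) − 12 = 0, and ∂_2 has invariant factor 2 > 1, so H_1 = Z/2Z.
  H_2: rank ker ∂_2 − rank ∂_3 = (12 − 12) − 0 = 0, and there is no ∂_3, so H_2 = 0.

As a check, the Euler characteristic is 7 − 18 + 12 = 1, which agrees with 1 − 0 + 0 = 1.

H_0 ≅ Z,  H_1 ≅ Z/2Z,  H_2 = 0.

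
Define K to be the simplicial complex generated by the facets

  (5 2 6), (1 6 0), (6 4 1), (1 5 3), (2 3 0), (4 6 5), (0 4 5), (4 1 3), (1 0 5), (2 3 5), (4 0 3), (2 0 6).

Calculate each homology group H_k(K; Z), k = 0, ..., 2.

K has 7 vertices, 18 edges, 12 triangles.
rank ∂_0 = 0, rank ∂_1 = 6 ⇒ b_0 = 7 − 0 − 6 = 1; all invariant factors of ∂_1 are 1 so no torsion. So H_0 ≅ Z.
rank ∂_1 = 6, rank ∂_2 = 12 ⇒ b_1 = 18 − 6 − 12 = 0; ∂_2 has invariant factor(s) [2] giving torsion. So H_1 ≅ Z/2Z.
rank ∂_2 = 12, rank ∂_3 = 0 ⇒ b_2 = 12 − 12 − 0 = 0. So H_2 ≅ 0.

H_0 ≅ Z,  H_1 ≅ Z/2Z,  H_2 = 0.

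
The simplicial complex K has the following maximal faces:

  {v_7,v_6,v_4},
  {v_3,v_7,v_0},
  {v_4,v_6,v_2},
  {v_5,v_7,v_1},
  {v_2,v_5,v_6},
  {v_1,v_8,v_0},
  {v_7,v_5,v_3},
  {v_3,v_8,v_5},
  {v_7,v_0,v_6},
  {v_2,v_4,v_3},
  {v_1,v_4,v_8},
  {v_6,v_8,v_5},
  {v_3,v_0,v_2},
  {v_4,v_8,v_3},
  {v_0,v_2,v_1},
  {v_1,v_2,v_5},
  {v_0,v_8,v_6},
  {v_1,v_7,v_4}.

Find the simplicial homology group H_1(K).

Take the total order v_0 < v_1 < v_2 < v_3 < v_4 < v_5 < v_6 < v_7 < v_8 on the vertex set. Then K (dimension 2) consists of the simplices:

  0-simplices (9): [v_0], [v_1], [v_2], [v_3], [v_4], [v_5], [v_6], [v_7], [v_8]
  1-simplices (27): (27 of them)
  2-simplices (18): (18 of them)

so the chain groups are C_0 ≅ Z^9, C_1 ≅ Z^27, C_2 ≅ Z^18.

Boundary ∂_1: C_1 → C_0 is given by ∂[p,q] = [q] − [p]. For instance
  ∂[v_4,v_8] = [v_8] − [v_4].
As a 9×27 matrix over Z this has rank 8, with invariant factors (1,1,1,1,1,1,1,1).

∂_2: C_2 → C_1 sends each 2-simplex [p,q,r] to [q,r] − [p,r] + [p,q]. For instance
  ∂[v_3,v_5,v_8] = [v_5,v_8] − [v_3,v_8] + [v_3,v_5],
  ∂[v_4,v_6,v_7] = [v_6,v_7] − [v_4,v_7] + [v_4,v_6].
As a 27×18 matrix over Z this has rank 17, with invariant factors (1,1,1,1,1,1,1,1,1,1,1,1,1,1,1,1,1).

From H_k ≅ ker(∂_k) / im(∂_{k+1}) we obtain:

  H_1: rank ker ∂_1 − rank ∂_2 = (27 − 8) − 17 = 2, and the invariant factors of ∂_2 are all 1, so H_1 ≅ Z^2.

H_1 ≅ Z^2.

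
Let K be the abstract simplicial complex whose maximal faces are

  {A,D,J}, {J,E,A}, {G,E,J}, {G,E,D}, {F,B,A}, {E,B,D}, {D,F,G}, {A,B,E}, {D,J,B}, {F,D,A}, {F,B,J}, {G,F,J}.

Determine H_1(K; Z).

H_1 = Z/2.

Order the vertices as A < B < D < E < F < G < J. Listing each simplex with vertices in this order, K has dimension 2 with simplices:

  0-simplices (7): A, B, D, E, F, G, J
  1-simplices (18): AB, AD, AE, AF, AJ, BD, BE, BF, BJ, DE, DF, DG, DJ, EG, EJ, FG, FJ, GJ
  2-simplices (12): ABE, ABF, ADF, ADJ, AEJ, BDE, BDJ, BFJ, DEG, DFG, EGJ, FGJ

giving chain groups C_0 ≅ Z^7, C_1 ≅ Z^18, C_2 ≅ Z^12.

Boundary ∂_1: C_1 → C_0 maps an edge to its endpoints' difference, ∂[p,q] = q − p. For instance
  ∂EG = G − E.
The resulting 7×18 matrix has rank 6, and its Smith normal form has invariant factors (1,1,1,1,1,1).

Boundary ∂_2: C_2 → C_1 sends each 2-simplex [p,q,r] to [q,r] − [p,r] + [p,q]. For instance
  ∂ADJ = DJ − AJ + AD,
  ∂DFG = FG − DG + DF.
As a 18×12 matrix over Z this has rank 12, with invariant factors (1,1,1,1,1,1,1,1,1,1,1,2).

Computing H_k = (kernel of ∂_k) / (image of ∂_{k+1}):

  H_1: rank ker ∂_1 − rank ∂_2 = (18 − 6) − 12 = 0, and ∂_2 has invariant factor 2 > 1, so H_1 = Z/2.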